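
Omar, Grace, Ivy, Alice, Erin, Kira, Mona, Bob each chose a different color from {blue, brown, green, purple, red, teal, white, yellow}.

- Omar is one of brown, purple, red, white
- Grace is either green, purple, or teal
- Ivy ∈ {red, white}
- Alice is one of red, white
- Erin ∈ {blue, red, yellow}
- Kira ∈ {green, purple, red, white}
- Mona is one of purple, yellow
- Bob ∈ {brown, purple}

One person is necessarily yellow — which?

The 8 variables together cover exactly {blue, brown, green, purple, red, teal, white, yellow} — 8 values for 8 variables — and blue appears only in Erin's list, so Erin = blue.
Among the 7 still-open variables, teal fits only Grace (and all 7 values in {brown, green, purple, red, teal, white, yellow} must be used), so Grace = teal.
The 6 still-open variables draw from only 6 values {brown, green, purple, red, white, yellow}, so each is used; only Kira can be green, hence Kira = green.
The 5 still-open variables draw from only 5 values {brown, purple, red, white, yellow}, so each is used; only Mona can be yellow, hence Mona = yellow.

Mona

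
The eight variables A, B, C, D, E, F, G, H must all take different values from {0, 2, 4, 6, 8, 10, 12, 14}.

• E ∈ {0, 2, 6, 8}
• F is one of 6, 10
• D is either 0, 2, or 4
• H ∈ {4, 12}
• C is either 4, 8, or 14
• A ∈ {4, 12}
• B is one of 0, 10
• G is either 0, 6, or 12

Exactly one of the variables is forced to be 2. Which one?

D

The 8 variables together cover exactly {0, 2, 4, 6, 8, 10, 12, 14} — 8 values for 8 variables — and 14 appears only in C's list, so C = 14.
The 7 still-open variables draw from only 7 values {0, 2, 4, 6, 8, 10, 12}, so each is used; only E can be 8, hence E = 8.
The 6 still-open variables together cover exactly {0, 2, 4, 6, 10, 12} — 6 values for 6 variables — and 2 appears only in D's list, so D = 2.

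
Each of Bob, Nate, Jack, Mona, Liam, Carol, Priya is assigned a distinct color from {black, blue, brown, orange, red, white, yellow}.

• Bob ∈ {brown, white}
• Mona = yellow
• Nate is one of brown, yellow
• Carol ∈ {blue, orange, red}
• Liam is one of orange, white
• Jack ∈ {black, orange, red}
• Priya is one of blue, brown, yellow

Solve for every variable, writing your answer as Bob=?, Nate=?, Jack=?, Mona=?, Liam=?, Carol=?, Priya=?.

Bob=white, Nate=brown, Jack=black, Mona=yellow, Liam=orange, Carol=red, Priya=blue

Mona must be yellow (only option left). So Nate, Priya can't be yellow.
Nate's domain is down to {brown}, so Nate = brown. So Bob, Priya can't be brown.
That leaves Priya = blue. Strike blue from Carol.
Bob has just one choice, so Bob = white. Strike white from Liam.
That leaves Liam = orange. Remove orange from Jack, Carol.
That leaves Carol = red. Eliminate red elsewhere: Jack.
That leaves Jack = black.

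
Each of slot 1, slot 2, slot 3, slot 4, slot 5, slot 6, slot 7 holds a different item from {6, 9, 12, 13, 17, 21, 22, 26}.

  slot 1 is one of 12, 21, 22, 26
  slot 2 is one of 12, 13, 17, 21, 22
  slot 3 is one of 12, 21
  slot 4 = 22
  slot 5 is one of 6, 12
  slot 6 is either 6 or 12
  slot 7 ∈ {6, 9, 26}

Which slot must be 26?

slot 4 has just one choice, so slot 4 = 22. Strike 22 from slot 1, slot 2.
slot 5 and slot 6 between them cover only {6, 12} — a naked pair. Remove those values from slot 1, slot 2, slot 3, slot 7.
slot 3 has just one choice, so slot 3 = 21. Eliminate 21 elsewhere: slot 1, slot 2.
So 26 goes to slot 1.

slot 1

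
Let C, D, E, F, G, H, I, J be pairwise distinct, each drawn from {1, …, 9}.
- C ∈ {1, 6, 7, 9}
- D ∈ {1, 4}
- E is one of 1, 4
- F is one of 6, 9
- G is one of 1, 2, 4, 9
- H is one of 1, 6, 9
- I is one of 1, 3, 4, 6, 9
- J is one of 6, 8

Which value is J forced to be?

The 8 variables together cover exactly {1, 2, 3, 4, 6, 7, 8, 9} — 8 values for 8 variables — and 2 appears only in G's list, so G = 2.
The 7 still-open variables draw from only 7 values {1, 3, 4, 6, 7, 8, 9}, so each is used; only I can be 3, hence I = 3.
The 6 still-open variables draw from only 6 values {1, 4, 6, 7, 8, 9}, so each is used; only C can be 7, hence C = 7.
Among the 5 still-open variables, 8 fits only J (and all 5 values in {1, 4, 6, 8, 9} must be used), so J = 8.

8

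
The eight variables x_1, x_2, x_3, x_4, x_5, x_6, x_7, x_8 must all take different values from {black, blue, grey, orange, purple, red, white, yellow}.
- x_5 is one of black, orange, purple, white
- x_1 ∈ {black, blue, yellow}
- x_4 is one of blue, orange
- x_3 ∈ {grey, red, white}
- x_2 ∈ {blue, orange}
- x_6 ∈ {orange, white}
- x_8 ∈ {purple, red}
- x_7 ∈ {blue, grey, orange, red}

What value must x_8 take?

The 8 variables draw from only 8 values {black, blue, grey, orange, purple, red, white, yellow}, so each is used; only x_1 can be yellow, hence x_1 = yellow.
Among the 7 still-open variables, black fits only x_5 (and all 7 values in {black, blue, grey, orange, purple, red, white} must be used), so x_5 = black.
Among the 6 still-open variables, purple fits only x_8 (and all 6 values in {blue, grey, orange, purple, red, white} must be used), so x_8 = purple.

purple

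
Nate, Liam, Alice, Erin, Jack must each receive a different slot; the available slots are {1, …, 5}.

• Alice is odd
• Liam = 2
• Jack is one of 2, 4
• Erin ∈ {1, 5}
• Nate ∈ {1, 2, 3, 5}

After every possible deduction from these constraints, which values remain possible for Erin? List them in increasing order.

1, 5

Liam has just one choice, so Liam = 2. Eliminate 2 elsewhere: Nate, Jack.
Jack has just one choice, so Jack = 4.
No further eliminations apply; Erin can still be any of 1, 5.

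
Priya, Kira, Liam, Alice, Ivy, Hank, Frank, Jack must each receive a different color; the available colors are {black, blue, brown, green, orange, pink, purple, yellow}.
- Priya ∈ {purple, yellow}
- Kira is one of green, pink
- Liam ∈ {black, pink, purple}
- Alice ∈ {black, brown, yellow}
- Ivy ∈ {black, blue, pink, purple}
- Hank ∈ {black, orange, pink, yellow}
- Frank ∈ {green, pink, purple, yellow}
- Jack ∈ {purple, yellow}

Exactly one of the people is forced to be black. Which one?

Among the 8 variables, blue fits only Ivy (and all 8 values in {black, blue, brown, green, orange, pink, purple, yellow} must be used), so Ivy = blue.
The 7 still-open variables draw from only 7 values {black, brown, green, orange, pink, purple, yellow}, so each is used; only Alice can be brown, hence Alice = brown.
The 6 still-open variables draw from only 6 values {black, green, orange, pink, purple, yellow}, so each is used; only Hank can be orange, hence Hank = orange.
Among the 5 still-open variables, black fits only Liam (and all 5 values in {black, green, pink, purple, yellow} must be used), so Liam = black.

Liam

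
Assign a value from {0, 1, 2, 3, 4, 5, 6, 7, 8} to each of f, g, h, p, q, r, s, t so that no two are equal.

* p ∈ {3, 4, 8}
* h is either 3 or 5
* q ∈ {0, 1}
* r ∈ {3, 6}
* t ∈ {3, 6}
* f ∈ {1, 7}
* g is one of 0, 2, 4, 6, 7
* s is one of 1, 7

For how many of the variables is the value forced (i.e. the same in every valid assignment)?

f and s between them cover only {1, 7} — a naked pair. Remove those values from g, q.
q must be 0 (only option left). So g can't be 0.
r and t share exactly the 2 values {3, 6}; by pigeonhole those values go to them, so strike 3, 6 from g, h, p.
h has just one choice, so h = 5.
Determined: h=5, q=0. The other variables each still have more than one consistent value. That makes 2.

2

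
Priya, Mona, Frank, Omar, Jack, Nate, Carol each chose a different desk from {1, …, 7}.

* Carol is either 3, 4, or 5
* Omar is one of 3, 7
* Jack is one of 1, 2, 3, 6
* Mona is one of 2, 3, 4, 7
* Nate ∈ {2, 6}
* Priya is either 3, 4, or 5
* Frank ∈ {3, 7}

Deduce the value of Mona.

The 7 variables draw from only 7 values {1, 2, 3, 4, 5, 6, 7}, so each is used; only Jack can be 1, hence Jack = 1.
The 6 still-open variables together cover exactly {2, 3, 4, 5, 6, 7} — 6 values for 6 variables — and 6 appears only in Nate's list, so Nate = 6.
The 5 still-open variables draw from only 5 values {2, 3, 4, 5, 7}, so each is used; only Mona can be 2, hence Mona = 2.

2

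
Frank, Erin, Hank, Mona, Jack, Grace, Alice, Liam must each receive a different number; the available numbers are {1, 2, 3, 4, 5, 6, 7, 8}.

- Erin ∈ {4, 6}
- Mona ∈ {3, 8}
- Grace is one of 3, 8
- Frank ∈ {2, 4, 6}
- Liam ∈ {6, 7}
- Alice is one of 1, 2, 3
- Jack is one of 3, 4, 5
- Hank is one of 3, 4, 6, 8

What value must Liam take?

The 8 variables together cover exactly {1, 2, 3, 4, 5, 6, 7, 8} — 8 values for 8 variables — and 1 appears only in Alice's list, so Alice = 1.
The 7 still-open variables together cover exactly {2, 3, 4, 5, 6, 7, 8} — 7 values for 7 variables — and 2 appears only in Frank's list, so Frank = 2.
The 6 still-open variables together cover exactly {3, 4, 5, 6, 7, 8} — 6 values for 6 variables — and 5 appears only in Jack's list, so Jack = 5.
The 5 still-open variables draw from only 5 values {3, 4, 6, 7, 8}, so each is used; only Liam can be 7, hence Liam = 7.

7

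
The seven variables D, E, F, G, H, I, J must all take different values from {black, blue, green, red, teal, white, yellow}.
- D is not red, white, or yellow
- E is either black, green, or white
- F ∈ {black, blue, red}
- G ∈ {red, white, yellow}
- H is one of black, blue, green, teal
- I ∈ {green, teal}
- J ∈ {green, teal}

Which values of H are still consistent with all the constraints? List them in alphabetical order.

The 7 variables draw from only 7 values {black, blue, green, red, teal, white, yellow}, so each is used; only G can be yellow, hence G = yellow.
Among the 6 still-open variables, red fits only F (and all 6 values in {black, blue, green, red, teal, white} must be used), so F = red.
The 5 still-open variables together cover exactly {black, blue, green, teal, white} — 5 values for 5 variables — and white appears only in E's list, so E = white.
I and J between them cover only {green, teal} — a naked pair. Remove those values from D, H.
No further eliminations apply; H can still be any of black, blue.

black, blue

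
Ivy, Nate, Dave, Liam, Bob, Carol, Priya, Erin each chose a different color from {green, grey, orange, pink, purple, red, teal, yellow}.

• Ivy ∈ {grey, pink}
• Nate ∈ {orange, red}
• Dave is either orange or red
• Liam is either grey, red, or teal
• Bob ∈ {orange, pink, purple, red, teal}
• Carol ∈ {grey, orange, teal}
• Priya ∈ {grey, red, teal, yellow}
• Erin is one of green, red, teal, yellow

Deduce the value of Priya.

The 8 variables together cover exactly {green, grey, orange, pink, purple, red, teal, yellow} — 8 values for 8 variables — and green appears only in Erin's list, so Erin = green.
Among the 7 still-open variables, purple fits only Bob (and all 7 values in {grey, orange, pink, purple, red, teal, yellow} must be used), so Bob = purple.
The 6 still-open variables draw from only 6 values {grey, orange, pink, red, teal, yellow}, so each is used; only Ivy can be pink, hence Ivy = pink.
The 5 still-open variables together cover exactly {grey, orange, red, teal, yellow} — 5 values for 5 variables — and yellow appears only in Priya's list, so Priya = yellow.

yellow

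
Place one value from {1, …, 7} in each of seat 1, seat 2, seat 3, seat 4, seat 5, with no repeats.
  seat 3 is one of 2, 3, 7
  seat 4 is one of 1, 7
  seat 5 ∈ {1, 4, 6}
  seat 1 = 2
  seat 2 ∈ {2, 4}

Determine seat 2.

seat 1 must be 2 (only option left). Remove 2 from seat 2, seat 3.
So seat 2 = 4.

4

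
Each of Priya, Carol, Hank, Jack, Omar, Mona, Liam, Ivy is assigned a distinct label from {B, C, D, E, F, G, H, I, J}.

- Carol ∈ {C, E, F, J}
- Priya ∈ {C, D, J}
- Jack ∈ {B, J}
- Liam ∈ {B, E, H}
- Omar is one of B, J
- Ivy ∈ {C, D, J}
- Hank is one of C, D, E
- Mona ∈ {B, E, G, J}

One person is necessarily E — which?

The 8 variables together cover exactly {B, C, D, E, F, G, H, J} — 8 values for 8 variables — and F appears only in Carol's list, so Carol = F.
Among the 7 still-open variables, G fits only Mona (and all 7 values in {B, C, D, E, G, H, J} must be used), so Mona = G.
The 6 still-open variables draw from only 6 values {B, C, D, E, H, J}, so each is used; only Liam can be H, hence Liam = H.
The 5 still-open variables together cover exactly {B, C, D, E, J} — 5 values for 5 variables — and E appears only in Hank's list, so Hank = E.

Hank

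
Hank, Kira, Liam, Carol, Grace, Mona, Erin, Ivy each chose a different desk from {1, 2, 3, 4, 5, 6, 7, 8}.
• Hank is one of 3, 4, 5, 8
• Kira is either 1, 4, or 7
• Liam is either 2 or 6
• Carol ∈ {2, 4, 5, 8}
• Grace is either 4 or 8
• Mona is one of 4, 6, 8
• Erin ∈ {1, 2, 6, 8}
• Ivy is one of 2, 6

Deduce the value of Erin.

1

The 8 variables draw from only 8 values {1, 2, 3, 4, 5, 6, 7, 8}, so each is used; only Hank can be 3, hence Hank = 3.
The 7 still-open variables draw from only 7 values {1, 2, 4, 5, 6, 7, 8}, so each is used; only Carol can be 5, hence Carol = 5.
The 6 still-open variables together cover exactly {1, 2, 4, 6, 7, 8} — 6 values for 6 variables — and 7 appears only in Kira's list, so Kira = 7.
Among the 5 still-open variables, 1 fits only Erin (and all 5 values in {1, 2, 4, 6, 8} must be used), so Erin = 1.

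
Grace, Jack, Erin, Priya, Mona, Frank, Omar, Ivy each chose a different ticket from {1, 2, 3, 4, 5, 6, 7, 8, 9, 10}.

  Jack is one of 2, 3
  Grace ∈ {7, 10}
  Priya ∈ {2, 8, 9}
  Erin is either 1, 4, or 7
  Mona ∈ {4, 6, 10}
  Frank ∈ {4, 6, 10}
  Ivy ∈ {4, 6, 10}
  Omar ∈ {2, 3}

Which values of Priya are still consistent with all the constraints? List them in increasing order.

Jack and Omar between them cover only {2, 3} — a naked pair. Remove those values from Priya.
Mona, Frank, Ivy share exactly the 3 values {4, 6, 10}; by pigeonhole those values go to them, so strike 4, 6, 10 from Grace, Erin.
Grace's domain is down to {7}, so Grace = 7. Strike 7 from Erin.
Erin has just one choice, so Erin = 1.
No further eliminations apply; Priya can still be any of 8, 9.

8, 9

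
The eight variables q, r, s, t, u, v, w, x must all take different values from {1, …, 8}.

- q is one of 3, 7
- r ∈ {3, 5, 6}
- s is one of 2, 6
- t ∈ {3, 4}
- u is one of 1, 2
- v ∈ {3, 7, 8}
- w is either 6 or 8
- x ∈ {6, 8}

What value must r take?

Among the 8 variables, 1 fits only u (and all 8 values in {1, 2, 3, 4, 5, 6, 7, 8} must be used), so u = 1.
The 7 still-open variables draw from only 7 values {2, 3, 4, 5, 6, 7, 8}, so each is used; only s can be 2, hence s = 2.
Among the 6 still-open variables, 4 fits only t (and all 6 values in {3, 4, 5, 6, 7, 8} must be used), so t = 4.
The 5 still-open variables draw from only 5 values {3, 5, 6, 7, 8}, so each is used; only r can be 5, hence r = 5.

5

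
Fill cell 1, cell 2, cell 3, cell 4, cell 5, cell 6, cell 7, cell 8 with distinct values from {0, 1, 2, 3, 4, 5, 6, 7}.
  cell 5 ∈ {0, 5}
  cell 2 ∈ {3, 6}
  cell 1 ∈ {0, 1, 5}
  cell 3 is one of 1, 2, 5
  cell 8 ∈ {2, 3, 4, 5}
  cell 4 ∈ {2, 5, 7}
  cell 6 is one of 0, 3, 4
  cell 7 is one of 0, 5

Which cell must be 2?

The 8 variables together cover exactly {0, 1, 2, 3, 4, 5, 6, 7} — 8 values for 8 variables — and 6 appears only in cell 2's list, so cell 2 = 6.
Among the 7 still-open variables, 7 fits only cell 4 (and all 7 values in {0, 1, 2, 3, 4, 5, 7} must be used), so cell 4 = 7.
cell 5 and cell 7 between them cover only {0, 5} — a naked pair. Remove those values from cell 1, cell 3, cell 6, cell 8.
That leaves cell 1 = 1. Strike 1 from cell 3.
So 2 goes to cell 3.

cell 3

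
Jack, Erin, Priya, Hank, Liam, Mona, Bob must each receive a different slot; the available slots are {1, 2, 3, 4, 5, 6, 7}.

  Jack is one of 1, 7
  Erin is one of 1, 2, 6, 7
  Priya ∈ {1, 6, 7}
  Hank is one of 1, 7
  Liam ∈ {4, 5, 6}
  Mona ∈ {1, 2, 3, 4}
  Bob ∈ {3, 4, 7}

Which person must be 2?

Erin

Among the 7 variables, 5 fits only Liam (and all 7 values in {1, 2, 3, 4, 5, 6, 7} must be used), so Liam = 5.
Jack and Hank between them cover only {1, 7} — a naked pair. Remove those values from Erin, Priya, Mona, Bob.
Priya must be 6 (only option left). Strike 6 from Erin.
So 2 goes to Erin.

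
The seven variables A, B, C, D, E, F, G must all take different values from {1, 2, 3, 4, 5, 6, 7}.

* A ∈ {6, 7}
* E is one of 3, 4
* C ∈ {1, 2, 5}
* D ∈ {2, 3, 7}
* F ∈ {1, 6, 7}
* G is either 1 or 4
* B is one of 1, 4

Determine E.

3

The 7 variables together cover exactly {1, 2, 3, 4, 5, 6, 7} — 7 values for 7 variables — and 5 appears only in C's list, so C = 5.
The 6 still-open variables draw from only 6 values {1, 2, 3, 4, 6, 7}, so each is used; only D can be 2, hence D = 2.
Among the 5 still-open variables, 3 fits only E (and all 5 values in {1, 3, 4, 6, 7} must be used), so E = 3.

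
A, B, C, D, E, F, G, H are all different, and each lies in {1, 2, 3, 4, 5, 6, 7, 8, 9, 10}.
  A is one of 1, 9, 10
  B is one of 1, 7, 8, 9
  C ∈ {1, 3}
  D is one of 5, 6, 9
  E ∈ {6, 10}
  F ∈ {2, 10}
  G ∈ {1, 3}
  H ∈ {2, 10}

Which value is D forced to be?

C and G share exactly the 2 values {1, 3}; by pigeonhole those values go to them, so strike 1, 3 from A, B.
F and H share exactly the 2 values {2, 10}; by pigeonhole those values go to them, so strike 2, 10 from A, E.
That leaves A = 9. Remove 9 from B, D.
E's domain is down to {6}, so E = 6. Remove 6 from D.
So D = 5.

5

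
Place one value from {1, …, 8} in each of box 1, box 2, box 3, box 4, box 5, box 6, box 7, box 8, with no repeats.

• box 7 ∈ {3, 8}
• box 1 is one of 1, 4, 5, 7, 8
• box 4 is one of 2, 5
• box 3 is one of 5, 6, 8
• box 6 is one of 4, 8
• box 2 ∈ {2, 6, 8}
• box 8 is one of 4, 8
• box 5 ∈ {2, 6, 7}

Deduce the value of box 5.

7

Among the 8 variables, 1 fits only box 1 (and all 8 values in {1, 2, 3, 4, 5, 6, 7, 8} must be used), so box 1 = 1.
The 7 still-open variables draw from only 7 values {2, 3, 4, 5, 6, 7, 8}, so each is used; only box 7 can be 3, hence box 7 = 3.
The 6 still-open variables draw from only 6 values {2, 4, 5, 6, 7, 8}, so each is used; only box 5 can be 7, hence box 5 = 7.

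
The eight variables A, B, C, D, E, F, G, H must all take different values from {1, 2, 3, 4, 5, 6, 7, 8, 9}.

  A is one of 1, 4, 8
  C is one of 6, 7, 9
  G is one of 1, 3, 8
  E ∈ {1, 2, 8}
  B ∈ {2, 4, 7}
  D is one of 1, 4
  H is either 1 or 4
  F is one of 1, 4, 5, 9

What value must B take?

D and H share exactly the 2 values {1, 4}; by pigeonhole those values go to them, so strike 1, 4 from A, B, E, F, G.
That leaves A = 8. Remove 8 from E, G.
E has just one choice, so E = 2. Eliminate 2 elsewhere: B.
So B = 7.

7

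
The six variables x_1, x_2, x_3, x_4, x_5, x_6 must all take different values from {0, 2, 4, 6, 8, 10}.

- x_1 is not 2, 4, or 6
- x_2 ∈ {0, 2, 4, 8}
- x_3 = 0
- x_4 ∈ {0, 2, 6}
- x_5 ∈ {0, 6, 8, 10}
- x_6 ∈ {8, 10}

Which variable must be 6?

x_3 must be 0 (only option left). Eliminate 0 elsewhere: x_1, x_2, x_4, x_5.
Among the 5 still-open variables, 4 fits only x_2 (and all 5 values in {2, 4, 6, 8, 10} must be used), so x_2 = 4.
The 4 still-open variables draw from only 4 values {2, 6, 8, 10}, so each is used; only x_4 can be 2, hence x_4 = 2.
The 3 still-open variables draw from only 3 values {6, 8, 10}, so each is used; only x_5 can be 6, hence x_5 = 6.

x_5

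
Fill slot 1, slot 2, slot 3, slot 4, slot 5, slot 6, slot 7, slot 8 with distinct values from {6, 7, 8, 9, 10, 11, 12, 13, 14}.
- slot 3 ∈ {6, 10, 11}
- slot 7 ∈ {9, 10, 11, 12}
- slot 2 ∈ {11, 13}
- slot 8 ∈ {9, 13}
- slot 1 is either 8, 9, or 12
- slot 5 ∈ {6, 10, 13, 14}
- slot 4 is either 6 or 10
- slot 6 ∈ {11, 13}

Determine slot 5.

The 8 variables together cover exactly {6, 8, 9, 10, 11, 12, 13, 14} — 8 values for 8 variables — and 8 appears only in slot 1's list, so slot 1 = 8.
Among the 7 still-open variables, 12 fits only slot 7 (and all 7 values in {6, 9, 10, 11, 12, 13, 14} must be used), so slot 7 = 12.
The 6 still-open variables together cover exactly {6, 9, 10, 11, 13, 14} — 6 values for 6 variables — and 9 appears only in slot 8's list, so slot 8 = 9.
Among the 5 still-open variables, 14 fits only slot 5 (and all 5 values in {6, 10, 11, 13, 14} must be used), so slot 5 = 14.

14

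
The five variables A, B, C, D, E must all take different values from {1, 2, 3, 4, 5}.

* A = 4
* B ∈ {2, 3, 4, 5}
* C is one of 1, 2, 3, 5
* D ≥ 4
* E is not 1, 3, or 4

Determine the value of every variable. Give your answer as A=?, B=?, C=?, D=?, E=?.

A=4, B=3, C=1, D=5, E=2

A must be 4 (only option left). Strike 4 from B, D.
D must be 5 (only option left). Eliminate 5 elsewhere: B, C, E.
E's domain is down to {2}, so E = 2. So B, C can't be 2.
B has just one choice, so B = 3. Remove 3 from C.
C's domain is down to {1}, so C = 1.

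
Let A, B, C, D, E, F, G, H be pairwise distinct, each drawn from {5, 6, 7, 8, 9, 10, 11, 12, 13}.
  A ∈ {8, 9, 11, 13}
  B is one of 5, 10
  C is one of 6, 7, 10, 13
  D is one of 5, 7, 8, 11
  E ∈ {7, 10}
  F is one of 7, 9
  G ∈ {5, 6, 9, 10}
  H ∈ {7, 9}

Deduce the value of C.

13

The 2 variables F and H are confined to {7, 9}, which locks those values in; drop them from A, C, D, E, G.
E must be 10 (only option left). So B, C, G can't be 10.
B has just one choice, so B = 5. Strike 5 from D, G.
G has just one choice, so G = 6. Strike 6 from C.
So C = 13.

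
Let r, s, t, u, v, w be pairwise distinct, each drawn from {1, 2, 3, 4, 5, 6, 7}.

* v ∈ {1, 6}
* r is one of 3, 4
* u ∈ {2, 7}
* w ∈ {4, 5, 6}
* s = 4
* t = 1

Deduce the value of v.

6

s's domain is down to {4}, so s = 4. So r, w can't be 4.
t must be 1 (only option left). Remove 1 from v.
So v = 6.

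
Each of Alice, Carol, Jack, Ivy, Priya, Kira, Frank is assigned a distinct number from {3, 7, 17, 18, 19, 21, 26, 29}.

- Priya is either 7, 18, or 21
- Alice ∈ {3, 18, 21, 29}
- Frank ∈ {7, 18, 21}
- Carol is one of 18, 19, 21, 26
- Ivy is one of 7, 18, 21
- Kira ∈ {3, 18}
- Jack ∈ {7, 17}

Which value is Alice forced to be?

29

The 3 variables Ivy, Priya, Frank are confined to {7, 18, 21}, which locks those values in; drop them from Alice, Carol, Jack, Kira.
Jack has just one choice, so Jack = 17.
Kira has just one choice, so Kira = 3. Remove 3 from Alice.
So Alice = 29.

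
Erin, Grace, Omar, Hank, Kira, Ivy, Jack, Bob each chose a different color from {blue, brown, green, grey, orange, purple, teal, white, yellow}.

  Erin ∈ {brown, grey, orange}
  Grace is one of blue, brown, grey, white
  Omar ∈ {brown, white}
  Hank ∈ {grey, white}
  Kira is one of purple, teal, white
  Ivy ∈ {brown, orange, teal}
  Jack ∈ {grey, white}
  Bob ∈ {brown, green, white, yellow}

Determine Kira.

purple

Hank and Jack between them cover only {grey, white} — a naked pair. Remove those values from Erin, Grace, Omar, Kira, Bob.
Omar must be brown (only option left). So Erin, Grace, Ivy, Bob can't be brown.
That leaves Erin = orange. So Ivy can't be orange.
Grace must be blue (only option left).
That leaves Ivy = teal. Strike teal from Kira.
So Kira = purple.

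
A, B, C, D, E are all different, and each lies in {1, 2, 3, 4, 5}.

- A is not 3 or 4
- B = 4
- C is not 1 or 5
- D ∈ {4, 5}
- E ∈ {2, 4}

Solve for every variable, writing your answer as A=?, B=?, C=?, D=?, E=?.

B has just one choice, so B = 4. Strike 4 from C, D, E.
That leaves D = 5. So A can't be 5.
That leaves E = 2. Eliminate 2 elsewhere: A, C.
That leaves A = 1.
That leaves C = 3.

A=1, B=4, C=3, D=5, E=2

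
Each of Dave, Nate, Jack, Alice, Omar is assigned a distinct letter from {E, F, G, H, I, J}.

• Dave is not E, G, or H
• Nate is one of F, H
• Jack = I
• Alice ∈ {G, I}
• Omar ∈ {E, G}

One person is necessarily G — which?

Jack has just one choice, so Jack = I. So Dave, Alice can't be I.
So G goes to Alice.

Alice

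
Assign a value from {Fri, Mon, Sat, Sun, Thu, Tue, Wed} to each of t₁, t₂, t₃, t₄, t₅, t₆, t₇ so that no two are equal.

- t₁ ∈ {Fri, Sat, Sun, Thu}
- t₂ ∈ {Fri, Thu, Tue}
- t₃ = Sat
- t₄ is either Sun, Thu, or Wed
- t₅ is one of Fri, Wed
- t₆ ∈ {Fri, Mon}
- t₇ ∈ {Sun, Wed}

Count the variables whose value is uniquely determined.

3

t₃'s domain is down to {Sat}, so t₃ = Sat. So t₁ can't be Sat.
The 6 still-open variables together cover exactly {Fri, Mon, Sun, Thu, Tue, Wed} — 6 values for 6 variables — and Mon appears only in t₆'s list, so t₆ = Mon.
Among the 5 still-open variables, Tue fits only t₂ (and all 5 values in {Fri, Sun, Thu, Tue, Wed} must be used), so t₂ = Tue.
Determined: t₂=Tue, t₃=Sat, t₆=Mon. The other variables each still have more than one consistent value. That makes 3.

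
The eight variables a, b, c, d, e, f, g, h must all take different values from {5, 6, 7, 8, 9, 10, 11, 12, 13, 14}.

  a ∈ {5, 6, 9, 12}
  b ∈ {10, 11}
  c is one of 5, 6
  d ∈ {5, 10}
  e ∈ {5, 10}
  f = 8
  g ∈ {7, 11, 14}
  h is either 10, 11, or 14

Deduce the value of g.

7

f has just one choice, so f = 8.
d and e between them cover only {5, 10} — a naked pair. Remove those values from a, b, c, h.
b has just one choice, so b = 11. Remove 11 from g, h.
That leaves c = 6. Remove 6 from a.
h has just one choice, so h = 14. Remove 14 from g.
So g = 7.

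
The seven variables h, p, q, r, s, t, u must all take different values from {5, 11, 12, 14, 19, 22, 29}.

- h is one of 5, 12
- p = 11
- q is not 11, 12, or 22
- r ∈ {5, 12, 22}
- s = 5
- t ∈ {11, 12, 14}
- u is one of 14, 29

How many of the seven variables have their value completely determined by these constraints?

7

p must be 11 (only option left). Strike 11 from t.
s must be 5 (only option left). Strike 5 from h, q, r.
h's domain is down to {12}, so h = 12. Eliminate 12 elsewhere: r, t.
That leaves r = 22.
t must be 14 (only option left). Remove 14 from q, u.
u must be 29 (only option left). So q can't be 29.
q must be 19 (only option left).
Every variable is fixed: h=12, p=11, q=19, r=22, s=5, t=14, u=29. That makes 7.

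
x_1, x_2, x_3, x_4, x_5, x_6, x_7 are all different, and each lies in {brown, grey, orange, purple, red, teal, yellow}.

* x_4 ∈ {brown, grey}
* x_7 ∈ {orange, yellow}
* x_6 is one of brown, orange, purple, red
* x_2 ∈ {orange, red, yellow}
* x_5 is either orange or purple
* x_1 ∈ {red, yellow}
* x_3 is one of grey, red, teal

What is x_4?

The 7 variables draw from only 7 values {brown, grey, orange, purple, red, teal, yellow}, so each is used; only x_3 can be teal, hence x_3 = teal.
Among the 6 still-open variables, grey fits only x_4 (and all 6 values in {brown, grey, orange, purple, red, yellow} must be used), so x_4 = grey.

grey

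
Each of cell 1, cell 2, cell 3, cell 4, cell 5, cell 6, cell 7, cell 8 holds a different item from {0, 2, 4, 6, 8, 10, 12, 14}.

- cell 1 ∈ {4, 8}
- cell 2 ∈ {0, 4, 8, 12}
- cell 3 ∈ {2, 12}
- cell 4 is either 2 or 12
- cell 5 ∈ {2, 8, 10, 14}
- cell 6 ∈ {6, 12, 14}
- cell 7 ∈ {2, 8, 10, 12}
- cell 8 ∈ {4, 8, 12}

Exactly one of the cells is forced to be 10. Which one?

The 8 variables draw from only 8 values {0, 2, 4, 6, 8, 10, 12, 14}, so each is used; only cell 2 can be 0, hence cell 2 = 0.
The 7 still-open variables together cover exactly {2, 4, 6, 8, 10, 12, 14} — 7 values for 7 variables — and 6 appears only in cell 6's list, so cell 6 = 6.
The 6 still-open variables draw from only 6 values {2, 4, 8, 10, 12, 14}, so each is used; only cell 5 can be 14, hence cell 5 = 14.
Among the 5 still-open variables, 10 fits only cell 7 (and all 5 values in {2, 4, 8, 10, 12} must be used), so cell 7 = 10.

cell 7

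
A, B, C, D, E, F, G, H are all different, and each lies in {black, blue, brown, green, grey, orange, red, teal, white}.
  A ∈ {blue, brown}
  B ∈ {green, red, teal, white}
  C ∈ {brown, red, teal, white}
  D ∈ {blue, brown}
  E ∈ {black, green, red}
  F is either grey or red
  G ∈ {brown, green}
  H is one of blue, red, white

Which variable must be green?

G

Among the 8 variables, black fits only E (and all 8 values in {black, blue, brown, green, grey, red, teal, white} must be used), so E = black.
The 7 still-open variables together cover exactly {blue, brown, green, grey, red, teal, white} — 7 values for 7 variables — and grey appears only in F's list, so F = grey.
A and D share exactly the 2 values {blue, brown}; by pigeonhole those values go to them, so strike blue, brown from C, G, H.
So green goes to G.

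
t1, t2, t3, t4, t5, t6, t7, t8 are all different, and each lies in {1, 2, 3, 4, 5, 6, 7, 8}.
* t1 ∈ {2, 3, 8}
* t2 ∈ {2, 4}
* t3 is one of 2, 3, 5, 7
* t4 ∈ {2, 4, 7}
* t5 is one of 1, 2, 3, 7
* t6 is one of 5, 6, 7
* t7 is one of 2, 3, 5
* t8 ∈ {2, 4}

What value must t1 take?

8

The 8 variables together cover exactly {1, 2, 3, 4, 5, 6, 7, 8} — 8 values for 8 variables — and 1 appears only in t5's list, so t5 = 1.
Among the 7 still-open variables, 6 fits only t6 (and all 7 values in {2, 3, 4, 5, 6, 7, 8} must be used), so t6 = 6.
The 6 still-open variables together cover exactly {2, 3, 4, 5, 7, 8} — 6 values for 6 variables — and 8 appears only in t1's list, so t1 = 8.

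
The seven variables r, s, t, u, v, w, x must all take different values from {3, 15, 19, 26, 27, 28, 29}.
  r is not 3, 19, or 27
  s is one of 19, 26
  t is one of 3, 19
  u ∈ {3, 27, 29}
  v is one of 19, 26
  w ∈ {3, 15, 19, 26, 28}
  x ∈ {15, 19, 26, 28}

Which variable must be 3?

t

The 7 variables draw from only 7 values {3, 15, 19, 26, 27, 28, 29}, so each is used; only u can be 27, hence u = 27.
The 6 still-open variables draw from only 6 values {3, 15, 19, 26, 28, 29}, so each is used; only r can be 29, hence r = 29.
s and v between them cover only {19, 26} — a naked pair. Remove those values from t, w, x.
So 3 goes to t.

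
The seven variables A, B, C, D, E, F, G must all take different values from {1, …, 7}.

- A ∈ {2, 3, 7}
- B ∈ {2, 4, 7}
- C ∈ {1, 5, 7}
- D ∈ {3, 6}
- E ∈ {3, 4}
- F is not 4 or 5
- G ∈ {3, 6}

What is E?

The 7 variables draw from only 7 values {1, 2, 3, 4, 5, 6, 7}, so each is used; only C can be 5, hence C = 5.
The 6 still-open variables draw from only 6 values {1, 2, 3, 4, 6, 7}, so each is used; only F can be 1, hence F = 1.
D and G between them cover only {3, 6} — a naked pair. Remove those values from A, E.
So E = 4.

4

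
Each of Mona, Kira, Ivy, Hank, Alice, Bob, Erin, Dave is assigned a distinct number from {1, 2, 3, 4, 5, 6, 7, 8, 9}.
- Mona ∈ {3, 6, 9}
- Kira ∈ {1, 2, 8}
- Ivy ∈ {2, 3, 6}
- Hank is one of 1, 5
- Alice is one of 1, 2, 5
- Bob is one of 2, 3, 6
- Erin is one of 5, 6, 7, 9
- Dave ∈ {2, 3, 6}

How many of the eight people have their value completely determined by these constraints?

The 8 variables together cover exactly {1, 2, 3, 5, 6, 7, 8, 9} — 8 values for 8 variables — and 7 appears only in Erin's list, so Erin = 7.
The 7 still-open variables together cover exactly {1, 2, 3, 5, 6, 8, 9} — 7 values for 7 variables — and 8 appears only in Kira's list, so Kira = 8.
The 6 still-open variables together cover exactly {1, 2, 3, 5, 6, 9} — 6 values for 6 variables — and 9 appears only in Mona's list, so Mona = 9.
Ivy, Bob, Dave share exactly the 3 values {2, 3, 6}; by pigeonhole those values go to them, so strike 2, 3, 6 from Alice.
Determined: Mona=9, Kira=8, Erin=7. The other people each still have more than one consistent value. That makes 3.

3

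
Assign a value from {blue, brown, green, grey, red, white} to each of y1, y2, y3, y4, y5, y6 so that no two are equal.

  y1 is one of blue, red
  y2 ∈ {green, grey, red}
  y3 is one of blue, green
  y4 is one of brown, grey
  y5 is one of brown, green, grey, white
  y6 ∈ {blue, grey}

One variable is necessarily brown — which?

The 6 variables draw from only 6 values {blue, brown, green, grey, red, white}, so each is used; only y5 can be white, hence y5 = white.
The 5 still-open variables draw from only 5 values {blue, brown, green, grey, red}, so each is used; only y4 can be brown, hence y4 = brown.

y4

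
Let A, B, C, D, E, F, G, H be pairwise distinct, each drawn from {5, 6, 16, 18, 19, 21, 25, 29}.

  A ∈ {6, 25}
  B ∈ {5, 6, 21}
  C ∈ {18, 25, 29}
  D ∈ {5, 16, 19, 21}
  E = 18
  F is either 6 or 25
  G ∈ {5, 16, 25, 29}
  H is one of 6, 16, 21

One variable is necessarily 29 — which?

C

E must be 18 (only option left). Strike 18 from C.
Among the 7 still-open variables, 19 fits only D (and all 7 values in {5, 6, 16, 19, 21, 25, 29} must be used), so D = 19.
The 2 variables A and F are confined to {6, 25}, which locks those values in; drop them from B, C, G, H.
So 29 goes to C.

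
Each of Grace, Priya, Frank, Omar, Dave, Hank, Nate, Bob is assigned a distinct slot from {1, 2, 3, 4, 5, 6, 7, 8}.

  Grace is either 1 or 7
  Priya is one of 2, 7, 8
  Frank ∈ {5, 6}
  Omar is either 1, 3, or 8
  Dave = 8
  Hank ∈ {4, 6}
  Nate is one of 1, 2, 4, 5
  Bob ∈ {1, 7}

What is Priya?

2

Dave's domain is down to {8}, so Dave = 8. Strike 8 from Priya, Omar.
Among the 7 still-open variables, 3 fits only Omar (and all 7 values in {1, 2, 3, 4, 5, 6, 7} must be used), so Omar = 3.
The 2 variables Grace and Bob are confined to {1, 7}, which locks those values in; drop them from Priya, Nate.
So Priya = 2.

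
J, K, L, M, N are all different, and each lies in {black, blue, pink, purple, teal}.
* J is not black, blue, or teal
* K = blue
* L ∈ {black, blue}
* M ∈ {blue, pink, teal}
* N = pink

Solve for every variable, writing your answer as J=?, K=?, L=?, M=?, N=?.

K must be blue (only option left). Strike blue from L, M.
L must be black (only option left).
That leaves N = pink. So J, M can't be pink.
That leaves J = purple.
M must be teal (only option left).

J=purple, K=blue, L=black, M=teal, N=pink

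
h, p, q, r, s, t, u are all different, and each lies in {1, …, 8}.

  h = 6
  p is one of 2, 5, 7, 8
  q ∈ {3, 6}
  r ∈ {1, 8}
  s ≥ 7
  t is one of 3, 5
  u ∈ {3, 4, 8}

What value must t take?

h has just one choice, so h = 6. Strike 6 from q.
q has just one choice, so q = 3. Eliminate 3 elsewhere: t, u.
So t = 5.

5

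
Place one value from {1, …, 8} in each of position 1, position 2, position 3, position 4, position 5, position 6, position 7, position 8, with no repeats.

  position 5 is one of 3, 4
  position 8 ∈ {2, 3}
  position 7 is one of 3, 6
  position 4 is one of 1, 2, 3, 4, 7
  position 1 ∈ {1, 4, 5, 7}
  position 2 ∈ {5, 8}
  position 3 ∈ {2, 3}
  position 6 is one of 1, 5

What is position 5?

4

The 8 variables draw from only 8 values {1, 2, 3, 4, 5, 6, 7, 8}, so each is used; only position 7 can be 6, hence position 7 = 6.
Among the 7 still-open variables, 8 fits only position 2 (and all 7 values in {1, 2, 3, 4, 5, 7, 8} must be used), so position 2 = 8.
position 3 and position 8 share exactly the 2 values {2, 3}; by pigeonhole those values go to them, so strike 2, 3 from position 4, position 5.
So position 5 = 4.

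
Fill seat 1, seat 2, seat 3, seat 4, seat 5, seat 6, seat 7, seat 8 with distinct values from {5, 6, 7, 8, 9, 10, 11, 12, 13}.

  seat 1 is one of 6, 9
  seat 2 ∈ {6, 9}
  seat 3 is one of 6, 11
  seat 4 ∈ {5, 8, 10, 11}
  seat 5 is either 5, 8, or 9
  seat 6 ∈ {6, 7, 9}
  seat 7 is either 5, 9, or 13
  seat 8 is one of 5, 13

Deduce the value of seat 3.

11

Among the 8 variables, 7 fits only seat 6 (and all 8 values in {5, 6, 7, 8, 9, 10, 11, 13} must be used), so seat 6 = 7.
Among the 7 still-open variables, 10 fits only seat 4 (and all 7 values in {5, 6, 8, 9, 10, 11, 13} must be used), so seat 4 = 10.
Among the 6 still-open variables, 8 fits only seat 5 (and all 6 values in {5, 6, 8, 9, 11, 13} must be used), so seat 5 = 8.
The 5 still-open variables together cover exactly {5, 6, 9, 11, 13} — 5 values for 5 variables — and 11 appears only in seat 3's list, so seat 3 = 11.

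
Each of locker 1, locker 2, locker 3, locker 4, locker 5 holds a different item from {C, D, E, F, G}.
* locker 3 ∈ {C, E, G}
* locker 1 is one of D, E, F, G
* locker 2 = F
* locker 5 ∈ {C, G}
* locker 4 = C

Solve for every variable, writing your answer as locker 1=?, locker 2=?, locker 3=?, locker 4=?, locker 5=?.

locker 2's domain is down to {F}, so locker 2 = F. Eliminate F elsewhere: locker 1.
locker 4 has just one choice, so locker 4 = C. Remove C from locker 3, locker 5.
That leaves locker 5 = G. Remove G from locker 1, locker 3.
locker 3's domain is down to {E}, so locker 3 = E. Strike E from locker 1.
locker 1 must be D (only option left).

locker 1=D, locker 2=F, locker 3=E, locker 4=C, locker 5=G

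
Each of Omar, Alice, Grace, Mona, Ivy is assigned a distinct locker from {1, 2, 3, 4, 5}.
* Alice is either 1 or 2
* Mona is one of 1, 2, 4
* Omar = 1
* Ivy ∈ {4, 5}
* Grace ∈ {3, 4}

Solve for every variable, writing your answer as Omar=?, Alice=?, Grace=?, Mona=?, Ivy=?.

Omar must be 1 (only option left). So Alice, Mona can't be 1.
Alice has just one choice, so Alice = 2. So Mona can't be 2.
Mona's domain is down to {4}, so Mona = 4. Eliminate 4 elsewhere: Grace, Ivy.
That leaves Ivy = 5.
Grace's domain is down to {3}, so Grace = 3.

Omar=1, Alice=2, Grace=3, Mona=4, Ivy=5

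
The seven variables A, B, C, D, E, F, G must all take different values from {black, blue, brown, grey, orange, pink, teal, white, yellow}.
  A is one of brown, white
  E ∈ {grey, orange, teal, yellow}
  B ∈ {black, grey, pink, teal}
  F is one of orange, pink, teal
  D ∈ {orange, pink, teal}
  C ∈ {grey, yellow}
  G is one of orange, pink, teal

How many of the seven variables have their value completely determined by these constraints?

1

The 3 variables D, F, G are confined to {orange, pink, teal}, which locks those values in; drop them from B, E.
C and E between them cover only {grey, yellow} — a naked pair. Remove those values from B.
B's domain is down to {black}, so B = black.
Determined: B=black. The other variables each still have more than one consistent value. That makes 1.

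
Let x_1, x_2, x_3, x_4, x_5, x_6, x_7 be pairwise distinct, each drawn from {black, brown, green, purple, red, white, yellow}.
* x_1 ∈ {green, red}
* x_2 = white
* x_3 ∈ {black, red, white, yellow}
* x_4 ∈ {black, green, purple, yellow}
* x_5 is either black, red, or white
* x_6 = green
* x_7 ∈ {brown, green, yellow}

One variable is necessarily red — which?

x_1

x_2's domain is down to {white}, so x_2 = white. Remove white from x_3, x_5.
x_6 must be green (only option left). Remove green from x_1, x_4, x_7.
So red goes to x_1.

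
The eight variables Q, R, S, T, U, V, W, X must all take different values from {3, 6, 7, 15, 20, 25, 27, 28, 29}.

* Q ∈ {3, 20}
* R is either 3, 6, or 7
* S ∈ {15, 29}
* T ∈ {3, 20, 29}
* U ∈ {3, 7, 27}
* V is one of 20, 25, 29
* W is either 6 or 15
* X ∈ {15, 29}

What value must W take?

The 8 variables draw from only 8 values {3, 6, 7, 15, 20, 25, 27, 29}, so each is used; only V can be 25, hence V = 25.
The 7 still-open variables together cover exactly {3, 6, 7, 15, 20, 27, 29} — 7 values for 7 variables — and 27 appears only in U's list, so U = 27.
The 6 still-open variables together cover exactly {3, 6, 7, 15, 20, 29} — 6 values for 6 variables — and 7 appears only in R's list, so R = 7.
Among the 5 still-open variables, 6 fits only W (and all 5 values in {3, 6, 15, 20, 29} must be used), so W = 6.

6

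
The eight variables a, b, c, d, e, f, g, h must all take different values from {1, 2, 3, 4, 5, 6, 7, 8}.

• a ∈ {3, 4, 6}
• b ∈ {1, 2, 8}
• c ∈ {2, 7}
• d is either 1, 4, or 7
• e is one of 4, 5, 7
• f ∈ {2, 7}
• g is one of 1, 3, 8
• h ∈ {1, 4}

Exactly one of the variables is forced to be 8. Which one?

b

The 8 variables together cover exactly {1, 2, 3, 4, 5, 6, 7, 8} — 8 values for 8 variables — and 5 appears only in e's list, so e = 5.
The 7 still-open variables draw from only 7 values {1, 2, 3, 4, 6, 7, 8}, so each is used; only a can be 6, hence a = 6.
The 6 still-open variables draw from only 6 values {1, 2, 3, 4, 7, 8}, so each is used; only g can be 3, hence g = 3.
Among the 5 still-open variables, 8 fits only b (and all 5 values in {1, 2, 4, 7, 8} must be used), so b = 8.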